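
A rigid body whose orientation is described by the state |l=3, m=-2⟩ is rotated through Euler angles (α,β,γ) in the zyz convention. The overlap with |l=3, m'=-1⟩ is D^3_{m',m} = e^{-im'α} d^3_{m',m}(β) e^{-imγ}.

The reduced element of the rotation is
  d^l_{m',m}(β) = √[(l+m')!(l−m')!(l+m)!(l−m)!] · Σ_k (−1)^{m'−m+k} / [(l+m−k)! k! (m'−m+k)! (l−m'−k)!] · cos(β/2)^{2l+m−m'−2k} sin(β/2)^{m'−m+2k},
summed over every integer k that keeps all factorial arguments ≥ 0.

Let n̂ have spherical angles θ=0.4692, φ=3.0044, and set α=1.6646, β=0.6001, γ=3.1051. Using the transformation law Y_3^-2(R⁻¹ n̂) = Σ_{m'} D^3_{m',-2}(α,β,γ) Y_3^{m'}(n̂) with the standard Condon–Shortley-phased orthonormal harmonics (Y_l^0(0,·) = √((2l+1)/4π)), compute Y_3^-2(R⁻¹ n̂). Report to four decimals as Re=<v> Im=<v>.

Need the full column D^3_{m',-2} for m'=−3..3 at α=1.6646, β=0.6001, γ=3.1051.
cos(β/2)=0.955322, sin(β/2)=0.295568
d^3_{-3,-2}: single k=1 term ⇒ +0.576078;  D = +0.119202-0.563610i
d^3_{-2,-2}: k∈[0..1] ⇒ +0.760148 -0.363817 = +0.396330;  D = -0.393730-0.045329i
d^3_{-1,-2}: k∈[0..1] ⇒ -0.743713 +0.142381 = -0.601333;  D = +0.012518-0.601202i
d^3_{0,-2}: k∈[0..1] ⇒ +0.398542 -0.038150 = +0.360392;  D = +0.359433-0.026280i
d^3_{1,-2}: k∈[0..1] ⇒ -0.142381 +0.006815 = -0.135566;  D = +0.022506+0.133685i
d^3_{2,-2}: k∈[0..1] ⇒ +0.034826 -0.000667 = +0.034159;  D = -0.033006+0.008801i
d^3_{3,-2}: single k=0 term ⇒ -0.005279;  D = -0.001832-0.004950i
Y_3^{m'}(θ=0.4692,φ=3.0044) and Σ D·Y over m':
  (+0.1192-0.5636i)·(-0.0354-0.0154i)  (-0.3937-0.0453i)·(+0.1794+0.0505i)  (+0.0125-0.6012i)·(-0.4311-0.0595i)  (+0.3594-0.0263i)·(+0.3254+0.0000i)  (+0.0225+0.1337i)·(+0.4311-0.0595i)  (-0.0330+0.0088i)·(+0.1794-0.0505i)  (-0.0018-0.0050i)·(+0.0354-0.0154i)
Y_3^-2(R⁻¹ n̂) = +0.006575+0.299308i

Re=0.0066 Im=0.2993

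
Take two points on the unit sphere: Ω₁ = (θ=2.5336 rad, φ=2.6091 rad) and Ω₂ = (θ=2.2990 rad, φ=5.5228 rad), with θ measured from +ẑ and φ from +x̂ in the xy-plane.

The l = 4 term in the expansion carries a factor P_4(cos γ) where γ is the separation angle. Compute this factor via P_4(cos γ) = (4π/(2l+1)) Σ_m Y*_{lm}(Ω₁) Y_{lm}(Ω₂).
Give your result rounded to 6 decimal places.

0.311987

Term-by-term m-sum for l=4 (normalisation 4π/9 = 1.396263):
  m=-4: (-0.024994-0.039939i) × (-0.136643+0.013717i) = +0.003963+0.005115i  (running Σ = +0.003963+0.005115i)
  m=-3: (-0.005109-0.191418i) × (+0.225861-0.262582i) = -0.051417-0.041892i  (running Σ = -0.047454-0.036778i)
  m=-2: (+0.196523-0.354816i) × (+0.019574+0.390946i) = +0.142561+0.069885i  (running Σ = +0.095107+0.033107i)
  m=-1: (+0.327916-0.193231i) × (-0.017114-0.016279i) = -0.008758-0.002031i  (running Σ = +0.086350+0.031076i)
  m=0: (-0.140206-0.000000i) × (-0.361930+0.000000i) = +0.050745+0.000000i  (running Σ = +0.137094+0.031076i)
  m=1: (-0.327916-0.193231i) × (+0.017114-0.016279i) = -0.008758+0.002031i  (running Σ = +0.128337+0.033107i)
  m=2: (+0.196523+0.354816i) × (+0.019574-0.390946i) = +0.142561-0.069885i  (running Σ = +0.270898-0.036778i)
  m=3: (+0.005109-0.191418i) × (-0.225861-0.262582i) = -0.051417+0.041892i  (running Σ = +0.219481+0.005115i)
  m=4: (-0.024994+0.039939i) × (-0.136643-0.013717i) = +0.003963-0.005115i  (running Σ = +0.223444+0.000000i)
Accumulated sum +0.223444+0.000000i; after 4π/(2l+1) scaling, +0.311987+0.000000i ⇒ P_4 = 0.311987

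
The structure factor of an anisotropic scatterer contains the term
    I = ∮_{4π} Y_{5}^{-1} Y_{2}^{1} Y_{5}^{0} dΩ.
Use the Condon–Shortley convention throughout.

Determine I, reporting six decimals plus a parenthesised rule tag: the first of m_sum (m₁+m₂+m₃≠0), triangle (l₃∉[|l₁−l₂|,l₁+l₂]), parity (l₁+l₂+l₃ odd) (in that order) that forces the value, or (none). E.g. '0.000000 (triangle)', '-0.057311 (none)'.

-0.036166 (none)

m-sum 0 ✓  L=12 even ✓  3≤5≤7 ✓
Π(2lᵢ+1) = 11×5×11 = 605
triangle coeff Δ(5,2,5) = 1/38610
Σ_t [0,2]: t=0:+1/2880 t=1:−1/576 t=2:+1/2880 = -1/960
(3j)²=10/429 [(5 2 5; 0 0 0)], sign=+1
Σ_t [1,2]: t=1:−1/1440 t=2:+1/1152 = 1/5760
(3j)²=1/858 [(5 2 5; -1 1 0)], sign=-1
⇒ 4πI² = 25/1521
I = (-1)√(25/1521/(4π)) = -0.03616600
No selection rule forces the value: the integral is nonzero (none).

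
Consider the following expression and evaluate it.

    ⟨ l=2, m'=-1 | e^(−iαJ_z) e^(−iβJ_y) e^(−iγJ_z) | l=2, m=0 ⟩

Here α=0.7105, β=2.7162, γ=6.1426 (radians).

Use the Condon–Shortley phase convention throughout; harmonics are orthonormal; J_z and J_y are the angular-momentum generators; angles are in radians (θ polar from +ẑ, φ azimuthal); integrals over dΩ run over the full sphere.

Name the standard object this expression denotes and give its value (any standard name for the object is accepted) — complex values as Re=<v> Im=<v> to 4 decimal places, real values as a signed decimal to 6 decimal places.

Wigner D-matrix element, Re=-0.3490 Im=-0.3003

This is a Wigner D-matrix element — the rotation-matrix element ⟨l m'| R(α,β,γ) |l m⟩ in the angular-momentum basis.
Split into d^2_{-1,0}(β=2.7162) × two z-phases.
With c≡cos(β/2)=0.211096 and s≡sin(β/2)=0.977465, N=[1·6·2·2]^{1/2}=4.898979
The bounds max(0,m−m')=1 and min(l+m,l−m')=2 give 2 terms
  k=1: (−1)^0·4.8990/(2)·0.2111^3·0.9775^1 = +0.022523
  k=2: (−1)^1·4.8990/(2)·0.2111^1·0.9775^3 = -0.482903
d^2_{-1,0}(2.7162) = +0.022523 -0.482903 = -0.460381
Phases: e^{-i·(-1)·0.7105}=+0.758036+0.652213i, e^{-i·(0)·6.1426}=+1.000000+0.000000i ⇒ D=-0.348985-0.300266i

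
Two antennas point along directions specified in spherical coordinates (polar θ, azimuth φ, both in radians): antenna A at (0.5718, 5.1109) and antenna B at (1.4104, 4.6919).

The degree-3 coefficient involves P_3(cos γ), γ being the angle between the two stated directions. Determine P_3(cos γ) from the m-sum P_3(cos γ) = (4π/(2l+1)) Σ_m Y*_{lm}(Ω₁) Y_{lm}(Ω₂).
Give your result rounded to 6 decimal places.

-0.330982

Expand P_3 via completeness: Σ_{m} conj(Y_{3,m}) at Ω₁ times Y_{3,m} at Ω₂ —
  m=-3: Y*=(-0.061516, 0.024233)  Y=(0.024655, -0.400605)  product (0.008191, 0.025241)
  m=-2: Y*=(-0.175878, -0.180015)  Y=(-0.158924, -0.006516)  product (0.026778, 0.029755)
  m=-1: Y*=(0.172091, -0.408730)  Y=(0.005703, -0.278286)  product (-0.112762, -0.050221)
  m=+0: Y*=(0.168142, -0.000000)  Y=(-0.171198, 0.000000)  product (-0.028786, 0.000000)
  m=+1: Y*=(-0.172091, -0.408730)  Y=(-0.005703, -0.278286)  product (-0.112762, 0.050221)
  m=+2: Y*=(-0.175878, 0.180015)  Y=(-0.158924, 0.006516)  product (0.026778, -0.029755)
  m=+3: Y*=(0.061516, 0.024233)  Y=(-0.024655, -0.400605)  product (0.008191, -0.025241)
Σ over m = (-0.184371, 0.000000); ×(4π/7) → (-0.330982, 0.000000). Real part: -0.330982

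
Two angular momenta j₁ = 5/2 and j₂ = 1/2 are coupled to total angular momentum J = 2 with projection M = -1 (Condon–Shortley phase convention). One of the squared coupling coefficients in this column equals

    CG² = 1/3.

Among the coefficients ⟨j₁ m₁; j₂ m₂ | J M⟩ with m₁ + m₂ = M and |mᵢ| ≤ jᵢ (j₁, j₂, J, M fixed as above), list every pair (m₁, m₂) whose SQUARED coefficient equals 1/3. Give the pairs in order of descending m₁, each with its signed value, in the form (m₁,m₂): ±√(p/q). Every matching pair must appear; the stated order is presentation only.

(-1/2,-1/2): +√(1/3)

Admissible pairs with m₁+m₂ = M = -1: (-3/2,1/2), (-1/2,-1/2)
  (m₁,m₂)=(-1/2,-1/2): CG² = 1/3, CG = +√(1/3)   ← matches the target
  (m₁,m₂)=(-3/2,1/2): CG² = 2/3, CG = −√(2/3)
Pairs with CG² = 1/3: (-1/2,-1/2): +√(1/3)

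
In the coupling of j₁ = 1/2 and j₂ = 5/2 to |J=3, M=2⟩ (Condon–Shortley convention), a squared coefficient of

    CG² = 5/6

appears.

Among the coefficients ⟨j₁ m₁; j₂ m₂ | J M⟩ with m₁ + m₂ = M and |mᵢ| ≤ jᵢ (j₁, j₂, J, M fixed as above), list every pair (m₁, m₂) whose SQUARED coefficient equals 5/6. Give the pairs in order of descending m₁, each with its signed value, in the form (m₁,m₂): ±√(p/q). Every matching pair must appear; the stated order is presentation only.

(1/2,3/2): +√(5/6)

Admissible pairs with m₁+m₂ = M = 2: (-1/2,5/2), (1/2,3/2)
  (m₁,m₂)=(1/2,3/2): CG² = 5/6, CG = +√(5/6)   ← matches the target
  (m₁,m₂)=(-1/2,5/2): CG² = 1/6, CG = +√(1/6)
Pairs with CG² = 5/6: (1/2,3/2): +√(5/6)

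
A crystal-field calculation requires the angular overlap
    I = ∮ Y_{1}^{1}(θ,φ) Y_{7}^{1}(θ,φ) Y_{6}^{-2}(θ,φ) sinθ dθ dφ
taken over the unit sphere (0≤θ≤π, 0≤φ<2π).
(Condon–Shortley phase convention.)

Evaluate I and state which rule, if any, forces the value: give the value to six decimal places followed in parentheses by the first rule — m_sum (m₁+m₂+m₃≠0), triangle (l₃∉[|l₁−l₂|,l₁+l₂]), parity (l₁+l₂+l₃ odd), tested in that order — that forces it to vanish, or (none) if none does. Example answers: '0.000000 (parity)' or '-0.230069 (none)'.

Rules hold: Σm=0, L=14 even, 6≤6≤8.
N = 3·15·13 = 585
Δ = 2!·0!·12!/15! = 1/1365
Racah Σ t=1..1: t=1:−1/518400 = -1/518400
⇒ 3j(1 7 6; 0 0 0)² = 7/195, sgn -1
Racah Σ t=0..0: t=0:+1/1935360 = 1/1935360
⇒ 3j(1 7 6; 1 1 -2)² = 1/91, sgn +1
4πI² = N·(3j₀)²·(3jₘ)² = 3/13
I = -1·√(0.230769/4π) = -0.13551395
No selection rule forces the value: the integral is nonzero (none).

-0.135514 (none)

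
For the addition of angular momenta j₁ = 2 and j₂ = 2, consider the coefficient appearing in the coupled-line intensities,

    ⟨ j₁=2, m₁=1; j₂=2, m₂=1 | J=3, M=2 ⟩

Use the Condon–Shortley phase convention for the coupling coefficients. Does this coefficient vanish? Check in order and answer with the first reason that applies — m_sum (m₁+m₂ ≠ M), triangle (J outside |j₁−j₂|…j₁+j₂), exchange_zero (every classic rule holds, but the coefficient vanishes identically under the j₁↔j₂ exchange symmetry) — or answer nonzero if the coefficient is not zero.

exchange_zero

m-sum: m₁+m₂ = 1+1 = 2, M = 2  ✓
triangle: |j₁−j₂| = 0 ≤ J = 3 ≤ j₁+j₂ = 4  ✓
exchange: j₁=j₂ and m₁=m₂, and (−1)^(j₁+j₂−J) = (−1)^1 = −1 forces ⟨j₁m₁;j₂m₂|JM⟩ = −⟨j₂m₂;j₁m₁|JM⟩ = −⟨j₁m₁;j₂m₂|JM⟩ ⇒ the coefficient vanishes identically
Racah sum check: Σ_k collapses to 0 ⇒ CG = 0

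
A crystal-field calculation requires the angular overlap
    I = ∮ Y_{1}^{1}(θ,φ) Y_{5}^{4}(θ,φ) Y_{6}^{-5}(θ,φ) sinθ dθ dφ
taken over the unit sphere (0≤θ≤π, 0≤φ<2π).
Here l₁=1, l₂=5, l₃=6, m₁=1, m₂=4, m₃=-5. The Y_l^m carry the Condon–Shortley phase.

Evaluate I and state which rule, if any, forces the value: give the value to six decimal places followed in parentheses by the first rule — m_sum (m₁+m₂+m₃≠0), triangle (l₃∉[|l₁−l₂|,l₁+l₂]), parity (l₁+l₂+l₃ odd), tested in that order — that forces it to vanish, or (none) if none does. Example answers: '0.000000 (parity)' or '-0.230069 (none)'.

m-sum 0 ✓  L=12 even ✓  4≤6≤6 ✓
Π(2lᵢ+1) = 3×11×13 = 429
triangle coeff Δ(1,5,6) = 1/858
Σ_t [0,0]: t=0:+1/14400 = 1/14400
(3j)²=6/143 [(1 5 6; 0 0 0)], sign=+1
Σ_t [0,0]: t=0:+1/725760 = 1/725760
(3j)²=5/78 [(1 5 6; 1 4 -5)], sign=-1
⇒ 4πI² = 15/13
I = (-1)√(15/13/(4π)) = -0.30301841
No selection rule forces the value: the integral is nonzero (none).

-0.303018 (none)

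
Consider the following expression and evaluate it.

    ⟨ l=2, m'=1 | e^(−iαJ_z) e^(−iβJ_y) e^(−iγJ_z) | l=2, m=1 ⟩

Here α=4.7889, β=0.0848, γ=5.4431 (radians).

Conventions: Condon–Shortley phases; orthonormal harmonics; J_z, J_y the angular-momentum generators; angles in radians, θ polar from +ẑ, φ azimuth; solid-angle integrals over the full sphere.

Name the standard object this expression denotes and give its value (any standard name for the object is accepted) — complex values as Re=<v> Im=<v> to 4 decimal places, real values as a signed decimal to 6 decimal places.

This is a Wigner D-matrix element — the rotation-matrix element ⟨l m'| R(α,β,γ) |l m⟩ in the angular-momentum basis.
First d^2_{1,1}(β=0.0848), then the phase factors e^{-i(1)α} and e^{-i(1)γ}:
With c≡cos(β/2)=0.999101 and s≡sin(β/2)=0.042387, N=[6·1·6·1]^{1/2}=6.000000
Admissible k: 0..1 (factorial args all ≥0)
  k=0: (−1)^0·6.0000/(6)·0.9991^4·0.0424^0 = +0.996410
  k=1: (−1)^1·6.0000/(2)·0.9991^2·0.0424^2 = -0.005380
d^2_{1,1}(0.0848) = +0.996410 -0.005380 = +0.991029
D = (+0.076436+0.997074i)·(+0.991029)·(+0.667399+0.744700i) = -0.685305+0.715889i

Wigner D-matrix element, Re=-0.6853 Im=0.7159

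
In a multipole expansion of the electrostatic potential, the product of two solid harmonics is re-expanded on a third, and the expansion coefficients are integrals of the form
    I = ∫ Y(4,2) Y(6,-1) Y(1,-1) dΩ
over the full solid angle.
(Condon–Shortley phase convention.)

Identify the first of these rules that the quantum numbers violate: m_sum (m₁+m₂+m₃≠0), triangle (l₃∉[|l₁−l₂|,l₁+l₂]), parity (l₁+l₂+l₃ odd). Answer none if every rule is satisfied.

triangle

m₁+m₂+m₃ = 2 − 1 − 1 = 0  ✓
triangle: need |l₁−l₂| ≤ l₃ ≤ l₁+l₂ = [2,10]; l₃=1 is outside  ✗
parity: l₁+l₂+l₃ = 11 is odd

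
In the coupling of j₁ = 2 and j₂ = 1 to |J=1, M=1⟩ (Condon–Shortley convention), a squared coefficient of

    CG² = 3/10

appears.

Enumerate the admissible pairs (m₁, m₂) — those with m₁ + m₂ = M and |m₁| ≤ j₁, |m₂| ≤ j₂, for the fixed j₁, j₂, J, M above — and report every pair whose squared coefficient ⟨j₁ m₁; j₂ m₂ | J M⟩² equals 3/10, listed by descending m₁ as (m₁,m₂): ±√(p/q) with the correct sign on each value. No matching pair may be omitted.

(1,0): −√(3/10)

Admissible pairs with m₁+m₂ = M = 1: (0,1), (1,0), (2,-1)
  (m₁,m₂)=(2,-1): CG² = 3/5, CG = +√(3/5)
  (m₁,m₂)=(1,0): CG² = 3/10, CG = −√(3/10)   ← matches the target
  (m₁,m₂)=(0,1): CG² = 1/10, CG = +√(1/10)
Pairs with CG² = 3/10: (1,0): −√(3/10)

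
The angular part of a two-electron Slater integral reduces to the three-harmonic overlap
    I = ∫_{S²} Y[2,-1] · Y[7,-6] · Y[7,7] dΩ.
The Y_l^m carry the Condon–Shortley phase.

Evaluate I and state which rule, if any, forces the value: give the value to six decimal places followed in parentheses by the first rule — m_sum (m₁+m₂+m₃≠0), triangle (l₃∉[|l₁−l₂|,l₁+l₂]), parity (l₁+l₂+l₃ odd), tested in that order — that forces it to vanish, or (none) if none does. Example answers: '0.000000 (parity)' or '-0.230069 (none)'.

Checks pass: Σm=0; 16 even; l₃=7∈[5,9].
(2·2+1)(2·7+1)(2·7+1) = 1125
Δ: 2! 2! 12! / 17! → 1/185640
sum: t=0:+1/2419200 t=1:−1/518400 t=2:+1/2419200 = -1/907200
3j²(2 7 7; 0 0 0) = Δ·Π!·Σ² = 56/3315  (sign +1)
sum: t=1:−1/958003200 = -1/958003200
3j²(2 7 7; -1 -6 7) = Δ·Π!·Σ² = 13/680  (sign -1)
combine: 4πI² = 1125·56/3315·13/680 = 105/289
take √, sign -1: I = -0.17003597
No selection rule forces the value: the integral is nonzero (none).

-0.170036 (none)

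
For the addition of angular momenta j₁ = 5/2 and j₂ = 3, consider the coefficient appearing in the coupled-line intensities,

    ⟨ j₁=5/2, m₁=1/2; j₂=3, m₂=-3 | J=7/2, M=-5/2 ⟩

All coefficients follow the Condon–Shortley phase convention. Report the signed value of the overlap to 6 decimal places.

+0.654654

√[8·2!3!4!/10! · 3!2!0!6!1!6!] = √(27648/7)
  +(−1)^0/∏(0,2,2,0,1,4)! = 1/96  (running 1/96)
⟨..|..⟩ = √(27648/7)·(1/96) = +0.654654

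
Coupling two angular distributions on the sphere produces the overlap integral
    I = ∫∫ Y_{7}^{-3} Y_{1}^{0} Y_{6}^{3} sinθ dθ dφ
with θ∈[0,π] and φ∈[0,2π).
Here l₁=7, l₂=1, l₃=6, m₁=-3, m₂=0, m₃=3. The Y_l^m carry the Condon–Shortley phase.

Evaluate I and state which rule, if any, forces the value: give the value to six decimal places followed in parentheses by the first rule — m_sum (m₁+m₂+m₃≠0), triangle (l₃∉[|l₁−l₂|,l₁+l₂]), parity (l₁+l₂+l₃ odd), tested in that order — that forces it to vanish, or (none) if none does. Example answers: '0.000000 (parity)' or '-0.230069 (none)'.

-0.221293 (none)

Checks pass: Σm=0; 14 even; l₃=6∈[6,8].
(2·7+1)(2·1+1)(2·6+1) = 585
Δ: 2! 12! 0! / 15! → 1/1365
sum: t=1:−1/518400 = -1/518400
3j²(7 1 6; 0 0 0) = Δ·Π!·Σ² = 7/195  (sign -1)
sum: t=1:−1/2177280 = -1/2177280
3j²(7 1 6; -3 0 3) = Δ·Π!·Σ² = 8/273  (sign +1)
combine: 4πI² = 585·7/195·8/273 = 8/13
take √, sign -1: I = -0.22129336
No selection rule forces the value: the integral is nonzero (none).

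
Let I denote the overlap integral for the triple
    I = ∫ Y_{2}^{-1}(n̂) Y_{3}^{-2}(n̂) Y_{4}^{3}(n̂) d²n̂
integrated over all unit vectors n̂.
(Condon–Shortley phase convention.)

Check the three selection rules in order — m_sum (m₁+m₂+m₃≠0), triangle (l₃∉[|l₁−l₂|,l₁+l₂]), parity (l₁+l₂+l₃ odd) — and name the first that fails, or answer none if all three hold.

m₁+m₂+m₃ = -1 − 2 + 3 = 0  ✓
triangle: |2−3|=1 ≤ l₃=4 ≤ 2+3=5  ✓
parity: l₁+l₂+l₃ = 9 is odd  ✗

parity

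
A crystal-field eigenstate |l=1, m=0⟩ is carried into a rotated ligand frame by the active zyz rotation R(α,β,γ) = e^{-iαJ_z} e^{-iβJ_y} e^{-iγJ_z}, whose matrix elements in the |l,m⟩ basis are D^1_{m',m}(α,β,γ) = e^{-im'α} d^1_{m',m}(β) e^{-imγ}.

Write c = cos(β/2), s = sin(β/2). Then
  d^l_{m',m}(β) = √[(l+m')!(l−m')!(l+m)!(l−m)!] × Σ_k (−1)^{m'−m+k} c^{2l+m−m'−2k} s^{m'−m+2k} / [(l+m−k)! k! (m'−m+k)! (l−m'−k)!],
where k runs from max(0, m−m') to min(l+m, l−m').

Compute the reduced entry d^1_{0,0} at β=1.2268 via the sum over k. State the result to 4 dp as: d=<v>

d=0.3373

d^1_{0,0}(β=1.2268) via the finite sum:
Half-angle: c=0.817696, s=0.575651. N=√(1·1·1·1)=1.000000
k∈{0,1} keeps every argument non-negative
  k=0: (−1)^0·1.0000/(1)·0.8177^2·0.5757^0 = +0.668626
  k=1: (−1)^1·1.0000/(1)·0.8177^0·0.5757^2 = -0.331374
d^1_{0,0}(1.2268) = +0.668626 -0.331374 = +0.337252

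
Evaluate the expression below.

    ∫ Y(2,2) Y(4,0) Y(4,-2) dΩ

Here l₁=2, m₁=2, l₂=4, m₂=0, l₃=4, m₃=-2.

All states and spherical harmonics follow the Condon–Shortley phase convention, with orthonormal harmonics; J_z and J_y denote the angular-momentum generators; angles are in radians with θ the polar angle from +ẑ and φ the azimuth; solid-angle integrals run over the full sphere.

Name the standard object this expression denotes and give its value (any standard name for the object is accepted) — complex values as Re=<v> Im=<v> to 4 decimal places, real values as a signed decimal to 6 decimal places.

This is a Gaunt coefficient — the integral of a triple product of spherical harmonics over the sphere.
Rules hold: Σm=0, L=10 even, 2≤4≤6.
N = 5·9·9 = 405
Δ = 2!·2!·6!/11! = 1/13860
Racah Σ t=0..2: t=0:+1/192 t=1:−1/36 t=2:+1/192 = -5/288
⇒ 3j(2 4 4; 0 0 0)² = 20/693, sgn -1
Racah Σ t=0..0: t=0:+1/192 = 1/192
⇒ 3j(2 4 4; 2 0 -2)² = 3/77, sgn +1
4πI² = N·(3j₀)²·(3jₘ)² = 2700/5929
I = -1·√(0.455389/4π) = -0.19036462

Gaunt coefficient, -0.190365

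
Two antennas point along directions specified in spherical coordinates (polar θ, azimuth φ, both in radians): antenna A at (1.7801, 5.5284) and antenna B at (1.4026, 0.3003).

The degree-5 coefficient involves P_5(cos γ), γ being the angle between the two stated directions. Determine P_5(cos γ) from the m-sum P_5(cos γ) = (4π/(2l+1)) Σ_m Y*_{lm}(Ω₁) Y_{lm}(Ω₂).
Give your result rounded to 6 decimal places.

Expand P_5 via completeness: Σ_{m} conj(Y_{5,m}) at Ω₁ times Y_{5,m} at Ω₂ —
  term(m=-5) = +0.095907+0.151947i   from Y*(Ω₁)=-0.335283+0.245660i, Y(Ω₂)=+0.029932-0.431258i
  term(m=-4) = +0.030617-0.057120i   from Y*(Ω₁)=+0.277106+0.034103i, Y(Ω₂)=+0.083852-0.216449i
  term(m=-3) = -0.049064+0.001161i   from Y*(Ω₁)=+0.126563+0.152241i, Y(Ω₂)=-0.153918+0.194320i
  term(m=-2) = +0.038047+0.063563i   from Y*(Ω₁)=+0.017946-0.292747i, Y(Ω₂)=-0.208375+0.142741i
  term(m=-1) = +0.013237-0.023351i   from Y*(Ω₁)=+0.099209-0.093314i, Y(Ω₂)=+0.188264-0.058299i
  term(m=+0) = -0.075311-0.000000i   from Y*(Ω₁)=-0.293915-0.000000i, Y(Ω₂)=+0.256233+0.000000i
  term(m=+1) = +0.013237+0.023351i   from Y*(Ω₁)=-0.099209-0.093314i, Y(Ω₂)=-0.188264-0.058299i
  term(m=+2) = +0.038047-0.063563i   from Y*(Ω₁)=+0.017946+0.292747i, Y(Ω₂)=-0.208375-0.142741i
  term(m=+3) = -0.049064-0.001161i   from Y*(Ω₁)=-0.126563+0.152241i, Y(Ω₂)=+0.153918+0.194320i
  term(m=+4) = +0.030617+0.057120i   from Y*(Ω₁)=+0.277106-0.034103i, Y(Ω₂)=+0.083852+0.216449i
  term(m=+5) = +0.095907-0.151947i   from Y*(Ω₁)=+0.335283+0.245660i, Y(Ω₂)=-0.029932-0.431258i
Accumulated sum +0.182181+0.000000i; after 4π/(2l+1) scaling, +0.208123+0.000000i ⇒ P_5 = 0.208123

0.208123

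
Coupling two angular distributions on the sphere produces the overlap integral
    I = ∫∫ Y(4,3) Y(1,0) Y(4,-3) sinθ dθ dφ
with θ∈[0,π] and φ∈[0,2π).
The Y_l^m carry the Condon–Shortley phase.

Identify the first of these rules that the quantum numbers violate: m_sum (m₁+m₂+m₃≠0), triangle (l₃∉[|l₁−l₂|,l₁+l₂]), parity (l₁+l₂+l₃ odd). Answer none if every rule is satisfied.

Σmᵢ = 0  ✓
l₃∈[|l₁−l₂|,l₁+l₂]=[3,5], have l₃=4  ✓
Σlᵢ = 9 ⇒ odd  ✗

parity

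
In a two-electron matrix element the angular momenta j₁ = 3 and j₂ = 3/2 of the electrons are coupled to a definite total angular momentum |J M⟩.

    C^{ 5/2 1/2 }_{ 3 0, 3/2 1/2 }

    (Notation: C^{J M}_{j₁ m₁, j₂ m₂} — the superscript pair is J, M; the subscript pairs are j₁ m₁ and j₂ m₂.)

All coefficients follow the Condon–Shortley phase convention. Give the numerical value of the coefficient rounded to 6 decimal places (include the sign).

√[6·2!4!1!/8! · 3!3!2!1!3!2!] = √(216/35)
  +(−1)^1/∏(1,1,2,1,2,0)! = -1/4  (running -1/4)
  +(−1)^2/∏(2,0,1,0,3,1)! = 1/12  (running -1/6)
⟨..|..⟩ = √(216/35)·(-1/6) = -0.414039

−√(6/35) ≈ -0.414039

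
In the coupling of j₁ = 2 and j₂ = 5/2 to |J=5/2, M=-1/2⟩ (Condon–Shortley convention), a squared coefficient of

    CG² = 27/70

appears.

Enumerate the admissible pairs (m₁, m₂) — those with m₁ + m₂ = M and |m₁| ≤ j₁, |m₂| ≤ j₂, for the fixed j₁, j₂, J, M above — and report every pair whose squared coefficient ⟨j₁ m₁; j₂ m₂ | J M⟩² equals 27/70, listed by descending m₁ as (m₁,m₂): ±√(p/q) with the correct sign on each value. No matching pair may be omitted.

Admissible pairs with m₁+m₂ = M = -1/2: (-2,3/2), (-1,1/2), (0,-1/2), (1,-3/2), (2,-5/2)
  (m₁,m₂)=(2,-5/2): CG² = 3/14, CG = +√(3/14)
  (m₁,m₂)=(1,-3/2): CG² = 6/35, CG = +√(6/35)
  (m₁,m₂)=(0,-1/2): CG² = 8/35, CG = −√(8/35)
  (m₁,m₂)=(-1,1/2): CG² = 0/1, CG = 0
  (m₁,m₂)=(-2,3/2): CG² = 27/70, CG = +√(27/70)   ← matches the target
Pairs with CG² = 27/70: (-2,3/2): +√(27/70)

(-2,3/2): +√(27/70)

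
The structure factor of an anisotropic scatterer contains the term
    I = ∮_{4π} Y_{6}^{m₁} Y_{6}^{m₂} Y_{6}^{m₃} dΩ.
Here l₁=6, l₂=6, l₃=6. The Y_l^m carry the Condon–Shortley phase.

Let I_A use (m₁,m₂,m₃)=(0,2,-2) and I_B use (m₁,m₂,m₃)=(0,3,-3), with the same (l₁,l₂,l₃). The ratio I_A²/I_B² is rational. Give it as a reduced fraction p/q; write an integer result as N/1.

Shared (l₁,l₂,l₃)=(6,6,6): N and (l;000)² cancel in I_A²/I_B².
A: Δ = 6!·6!·6!/19! = 1/325909584; Racah Σ t=2..6: t=2:+1/1658880 t=3:−1/155520 t=4:+1/110592 t=5:−1/518400 t=6:+1/24883200 = 11/8294400; ⇒ 3j(6 6 6; 0 2 -2)² = 11/4199, sgn +1
B: Δ = 6!·6!·6!/19! = 1/325909584; Racah Σ t=3..6: t=3:−1/933120 t=4:+1/276480 t=5:−1/691200 t=6:+1/18662400 = 43/37324800; ⇒ 3j(6 6 6; 0 3 -3)² = 1849/184756, sgn -1
I_A²/I_B² = (11/4199)/(1849/184756) = 484/1849

484/1849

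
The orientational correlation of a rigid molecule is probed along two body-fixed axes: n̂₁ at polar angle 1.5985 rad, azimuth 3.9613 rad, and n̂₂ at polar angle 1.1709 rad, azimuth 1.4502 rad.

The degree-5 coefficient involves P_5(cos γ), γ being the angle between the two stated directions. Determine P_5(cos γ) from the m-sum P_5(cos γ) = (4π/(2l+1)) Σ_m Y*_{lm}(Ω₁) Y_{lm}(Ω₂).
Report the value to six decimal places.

0.418051

Expand P_5 via completeness: Σ_{m} conj(Y_{5,m}) at Ω₁ times Y_{5,m} at Ω₂ —
  m=-5: (0.26684 + 0.37867j) × (0.17452 - 0.25347j) = 0.14255 - 0.00155j  (running Σ = 0.14255 - 0.00155j)
  m=-4: (0.04021 + 0.00555j) × (0.36439 + 0.19081j) = 0.01359 + 0.00970j  (running Σ = 0.15614 + 0.00815j)
  m=-3: (-0.26630 + 0.21643j) × (-0.03485 + 0.09208j) = -0.01065 - 0.03206j  (running Σ = 0.14549 - 0.02391j)
  m=-2: (-0.00321 + 0.04669j) × (0.29642 + 0.07291j) = -0.00436 + 0.01361j  (running Σ = 0.14114 - 0.01031j)
  m=-1: (-0.21614 - 0.23151j) × (-0.02270 + 0.18731j) = 0.04827 - 0.03523j  (running Σ = 0.18941 - 0.04554j)
  m=0: (-0.04842 + 0.00000j) × (0.26578 + 0.00000j) = -0.01287 + 0.00000j  (running Σ = 0.17654 - 0.04554j)
  m=1: (0.21614 - 0.23151j) × (0.02270 + 0.18731j) = 0.04827 + 0.03523j  (running Σ = 0.22481 - 0.01031j)
  m=2: (-0.00321 - 0.04669j) × (0.29642 - 0.07291j) = -0.00436 - 0.01361j  (running Σ = 0.22045 - 0.02391j)
  m=3: (0.26630 + 0.21643j) × (0.03485 + 0.09208j) = -0.01065 + 0.03206j  (running Σ = 0.20980 + 0.00815j)
  m=4: (0.04021 - 0.00555j) × (0.36439 - 0.19081j) = 0.01359 - 0.00970j  (running Σ = 0.22339 - 0.00155j)
  m=5: (-0.26684 + 0.37867j) × (-0.17452 - 0.25347j) = 0.14255 + 0.00155j  (running Σ = 0.36594 - 0.00000j)
Accumulated sum 0.36594 - 0.00000j; after 4π/(2l+1) scaling, 0.41805 - 0.00000j ⇒ P_5 = 0.418051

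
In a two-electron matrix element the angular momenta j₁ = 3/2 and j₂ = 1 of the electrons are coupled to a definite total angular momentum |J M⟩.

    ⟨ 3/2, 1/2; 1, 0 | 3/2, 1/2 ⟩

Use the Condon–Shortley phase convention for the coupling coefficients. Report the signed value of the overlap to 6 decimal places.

+√(1/15) ≈ +0.258199

j₁+j₂−J=1  J+j₁−j₂=2  J−j₁+j₂=1  j₁+j₂+J+1=5
(j₁±m₁, j₂±m₂, J±M) = (2,1,1,1,2,1)
P² = 4/15
sum k=0..1:
  [0] +1/1 = 1
  [1] −1/2 = -1/2
S = 1/2
C² = P²·S² = 1/15 ; C = +0.258199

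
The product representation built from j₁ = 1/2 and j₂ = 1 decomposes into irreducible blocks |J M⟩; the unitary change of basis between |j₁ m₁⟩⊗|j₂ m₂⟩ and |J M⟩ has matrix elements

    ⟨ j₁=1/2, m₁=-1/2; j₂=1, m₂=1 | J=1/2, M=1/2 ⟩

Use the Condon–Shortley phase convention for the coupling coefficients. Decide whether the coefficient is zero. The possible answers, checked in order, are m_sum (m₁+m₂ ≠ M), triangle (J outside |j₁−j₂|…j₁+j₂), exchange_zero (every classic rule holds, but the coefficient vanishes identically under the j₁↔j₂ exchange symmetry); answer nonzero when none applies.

nonzero

m-sum: m₁+m₂ = -1/2+1 = 1/2, M = 1/2  ✓
triangle: |j₁−j₂| = 1/2 ≤ J = 1/2 ≤ j₁+j₂ = 3/2  ✓
exchange: j₁≠j₂ or m₁≠m₂ — the exchange symmetry imposes no constraint here
value check: CG = −√(2/3) = -0.816497 ≠ 0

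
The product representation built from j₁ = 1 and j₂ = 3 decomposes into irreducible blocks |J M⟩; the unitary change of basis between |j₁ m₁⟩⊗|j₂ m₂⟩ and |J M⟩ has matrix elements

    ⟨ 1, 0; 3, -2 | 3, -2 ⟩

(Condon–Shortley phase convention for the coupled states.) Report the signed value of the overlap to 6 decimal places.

j₁+j₂−J=1  J+j₁−j₂=1  J−j₁+j₂=5  j₁+j₂+J+1=8
(j₁±m₁, j₂±m₂, J±M) = (1,1,1,5,1,5)
P² = 300
sum k=0..1:
  [0] +1/24 = 1/24
  [1] −1/120 = -1/120
S = 1/30
C² = P²·S² = 1/3 ; C = +0.577350

+0.577350  (= +√(1/3))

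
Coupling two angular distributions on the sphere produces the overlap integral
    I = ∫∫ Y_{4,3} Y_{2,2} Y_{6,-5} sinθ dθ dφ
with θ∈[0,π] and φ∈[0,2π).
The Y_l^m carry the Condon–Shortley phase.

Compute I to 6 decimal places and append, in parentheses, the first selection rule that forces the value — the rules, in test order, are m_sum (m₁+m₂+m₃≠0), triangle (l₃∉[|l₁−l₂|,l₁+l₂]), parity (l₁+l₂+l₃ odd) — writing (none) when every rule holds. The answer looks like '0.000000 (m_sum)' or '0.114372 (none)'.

Checks pass: Σm=0; 12 even; l₃=6∈[2,6].
(2·4+1)(2·2+1)(2·6+1) = 585
Δ: 0! 8! 4! / 13! → 1/6435
sum: t=0:+1/2304 = 1/2304
3j²(4 2 6; 0 0 0) = Δ·Π!·Σ² = 5/143  (sign +1)
sum: t=0:+1/120960 = 1/120960
3j²(4 2 6; 3 2 -5) = Δ·Π!·Σ² = 2/39  (sign -1)
combine: 4πI² = 585·5/143·2/39 = 150/143
take √, sign -1: I = -0.28891672
No selection rule forces the value: the integral is nonzero (none).

-0.288917 (none)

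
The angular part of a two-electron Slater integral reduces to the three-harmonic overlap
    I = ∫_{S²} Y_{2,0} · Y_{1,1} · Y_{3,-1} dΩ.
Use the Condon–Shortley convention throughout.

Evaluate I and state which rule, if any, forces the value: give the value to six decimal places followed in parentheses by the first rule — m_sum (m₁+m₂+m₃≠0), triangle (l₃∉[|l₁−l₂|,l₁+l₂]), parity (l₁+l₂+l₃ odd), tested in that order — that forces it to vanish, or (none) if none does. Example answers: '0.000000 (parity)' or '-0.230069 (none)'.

m-sum 0 ✓  L=6 even ✓  1≤3≤3 ✓
Π(2lᵢ+1) = 5×3×7 = 105
triangle coeff Δ(2,1,3) = 1/105
Σ_t [0,0]: t=0:+1/4 = 1/4
(3j)²=3/35 [(2 1 3; 0 0 0)], sign=-1
Σ_t [0,0]: t=0:+1/8 = 1/8
(3j)²=2/35 [(2 1 3; 0 1 -1)], sign=+1
⇒ 4πI² = 18/35
I = (-1)√(18/35/(4π)) = -0.20230066
No selection rule forces the value: the integral is nonzero (none).

-0.202301 (none)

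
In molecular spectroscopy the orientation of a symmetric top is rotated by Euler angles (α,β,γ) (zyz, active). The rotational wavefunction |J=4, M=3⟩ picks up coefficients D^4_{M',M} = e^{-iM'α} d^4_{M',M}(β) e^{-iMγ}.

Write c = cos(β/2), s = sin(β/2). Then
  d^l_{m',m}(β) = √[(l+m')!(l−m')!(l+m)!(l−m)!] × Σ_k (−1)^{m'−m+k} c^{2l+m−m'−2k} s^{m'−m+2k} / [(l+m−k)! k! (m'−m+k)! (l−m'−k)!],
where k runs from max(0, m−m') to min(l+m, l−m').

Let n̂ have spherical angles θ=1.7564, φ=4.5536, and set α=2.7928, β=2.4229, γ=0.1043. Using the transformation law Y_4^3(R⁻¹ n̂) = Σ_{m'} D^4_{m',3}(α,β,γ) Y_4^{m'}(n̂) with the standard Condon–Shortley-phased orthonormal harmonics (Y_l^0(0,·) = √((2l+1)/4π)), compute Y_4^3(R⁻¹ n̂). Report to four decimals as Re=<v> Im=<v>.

Need the full column D^4_{m',3} for m'=−4..4 at α=2.7928, β=2.4229, γ=0.1043.
cos(β/2)=0.351662, sin(β/2)=0.936127
d^4_{-4,3}: single k=7 term ⇒ +0.626634;  D = -0.085751-0.620739i
d^4_{-3,3}: k∈[6..7] ⇒ +0.582584 -0.589763 = -0.007180;  D = +0.001507-0.007020i
d^4_{-2,3}: k∈[5..6] ⇒ +0.350943 -0.828959 = -0.478016;  D = -0.254041+0.404922i
d^4_{-1,3}: k∈[4..5] ⇒ +0.155368 -0.660588 = -0.505220;  D = +0.398595-0.310434i
d^4_{0,3}: k∈[3..4] ⇒ +0.052203 -0.369926 = -0.317723;  D = -0.302296+0.097801i
d^4_{1,3}: k∈[2..3] ⇒ +0.013155 -0.155368 = -0.142213;  D = +0.142121+0.005103i
d^4_{2,3}: k∈[1..2] ⇒ +0.002330 -0.049524 = -0.047195;  D = -0.043746-0.017711i
d^4_{3,3}: k∈[0..1] ⇒ +0.000234 -0.011602 = -0.011368;  D = +0.008445+0.007610i
d^4_{4,3}: single k=0 term ⇒ -0.001761;  D = -0.000826-0.001555i
Y_4^{m'}(θ=1.7564,φ=4.5536) and Σ D·Y over m':
  (-0.0858-0.6207i)·(+0.3324+0.2450i)  (+0.0015-0.0070i)·(-0.1006+0.1949i)  (-0.2540+0.4049i)·(+0.2338+0.0768i)  (+0.3986-0.3104i)·(-0.0375+0.2340i)  (-0.3023+0.0978i)·(+0.2136+0.0000i)  (+0.1421+0.0051i)·(+0.0375+0.2340i)  (-0.0437-0.0177i)·(+0.2338-0.0768i)  (+0.0084+0.0076i)·(+0.1006+0.1949i)  (-0.0008-0.0016i)·(+0.3324-0.2450i)
Y_4^3(R⁻¹ n̂) = +0.018660+0.009360i

Re=0.0187 Im=0.0094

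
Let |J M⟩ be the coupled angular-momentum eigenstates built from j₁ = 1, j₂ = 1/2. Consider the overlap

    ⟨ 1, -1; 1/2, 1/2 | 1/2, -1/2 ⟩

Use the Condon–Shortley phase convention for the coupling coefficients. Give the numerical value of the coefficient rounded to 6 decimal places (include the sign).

triangle: 1!×1!×0!/3! = 1/6
(j±m)!: 0!×2!×1!×0!×0!×1! = 2
prefactor² = (2J+1)×Δ×N² = 2/3
  k=1: −1/(1!×0!×1!×0!×0!×0!) = -1
Σ = -1  ⇒  CG² = 2/3×(-1)² = 2/3
CG = −√(2/3) = -0.816497

-0.816497  (= −√(2/3))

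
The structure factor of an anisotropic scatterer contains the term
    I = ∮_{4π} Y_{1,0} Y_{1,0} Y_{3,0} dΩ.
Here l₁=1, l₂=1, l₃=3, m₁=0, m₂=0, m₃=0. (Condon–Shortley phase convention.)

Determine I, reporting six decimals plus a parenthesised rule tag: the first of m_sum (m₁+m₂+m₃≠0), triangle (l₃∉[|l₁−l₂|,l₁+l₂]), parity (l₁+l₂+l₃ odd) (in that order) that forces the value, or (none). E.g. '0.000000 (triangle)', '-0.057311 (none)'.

l₃=3 ∉ [0,2] — triangle fails ⇒ I = 0

0.000000 (triangle)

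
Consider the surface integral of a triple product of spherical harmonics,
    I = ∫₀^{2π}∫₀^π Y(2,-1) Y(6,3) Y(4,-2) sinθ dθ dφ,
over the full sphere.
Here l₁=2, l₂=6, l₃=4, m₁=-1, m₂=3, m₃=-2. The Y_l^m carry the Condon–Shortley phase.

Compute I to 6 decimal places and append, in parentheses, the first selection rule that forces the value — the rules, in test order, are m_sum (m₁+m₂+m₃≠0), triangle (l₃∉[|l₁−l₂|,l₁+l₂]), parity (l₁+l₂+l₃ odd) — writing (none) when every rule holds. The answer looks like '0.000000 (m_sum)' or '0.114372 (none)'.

Rules hold: Σm=0, L=12 even, 4≤4≤8.
N = 5·13·9 = 585
Δ = 4!·0!·8!/13! = 1/6435
Racah Σ t=2..2: t=2:+1/2304 = 1/2304
⇒ 3j(2 6 4; 0 0 0)² = 5/143, sgn +1
Racah Σ t=3..3: t=3:−1/8640 = -1/8640
⇒ 3j(2 6 4; -1 3 -2)² = 28/715, sgn -1
4πI² = N·(3j₀)²·(3jₘ)² = 1260/1573
I = -1·√(0.801017/4π) = -0.25247360
No selection rule forces the value: the integral is nonzero (none).

-0.252474 (none)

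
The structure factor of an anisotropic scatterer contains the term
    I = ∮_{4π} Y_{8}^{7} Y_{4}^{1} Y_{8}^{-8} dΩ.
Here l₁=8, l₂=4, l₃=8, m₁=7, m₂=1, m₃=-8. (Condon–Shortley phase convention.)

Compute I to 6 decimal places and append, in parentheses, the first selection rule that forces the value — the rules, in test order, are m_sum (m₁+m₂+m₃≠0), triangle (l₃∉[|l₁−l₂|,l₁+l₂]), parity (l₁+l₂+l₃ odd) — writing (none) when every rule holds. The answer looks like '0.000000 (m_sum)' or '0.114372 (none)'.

Rules hold: Σm=0, L=20 even, 4≤8≤12.
N = 17·9·17 = 2601
Δ = 4!·12!·4!/21! = 1/185175900
Racah Σ t=0..4: t=0:+1/557383680 t=1:−1/21772800 t=2:+1/8294400 t=3:−1/21772800 t=4:+1/557383680 = 1/30965760
⇒ 3j(8 4 8; 0 0 0)² = 36/4199, sgn +1
Racah Σ t=1..1: t=1:−1/68976230400 = -1/68976230400
⇒ 3j(8 4 8; 7 1 -8)² = 65/2907, sgn -1
4πI² = N·(3j₀)²·(3jₘ)² = 180/361
I = -1·√(0.498615/4π) = -0.19919467
No selection rule forces the value: the integral is nonzero (none).

-0.199195 (none)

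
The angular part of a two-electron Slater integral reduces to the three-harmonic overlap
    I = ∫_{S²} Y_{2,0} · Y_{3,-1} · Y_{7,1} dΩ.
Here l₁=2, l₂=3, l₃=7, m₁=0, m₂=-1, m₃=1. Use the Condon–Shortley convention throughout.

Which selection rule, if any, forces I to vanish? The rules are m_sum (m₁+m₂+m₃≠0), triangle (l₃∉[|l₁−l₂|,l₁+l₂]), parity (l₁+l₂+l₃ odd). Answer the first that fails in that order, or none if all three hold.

Σmᵢ = 0  ✓
l₃∈[|l₁−l₂|,l₁+l₂]=[1,5] required, l₃=7 fails  ✗
Σlᵢ = 12 ⇒ even

triangle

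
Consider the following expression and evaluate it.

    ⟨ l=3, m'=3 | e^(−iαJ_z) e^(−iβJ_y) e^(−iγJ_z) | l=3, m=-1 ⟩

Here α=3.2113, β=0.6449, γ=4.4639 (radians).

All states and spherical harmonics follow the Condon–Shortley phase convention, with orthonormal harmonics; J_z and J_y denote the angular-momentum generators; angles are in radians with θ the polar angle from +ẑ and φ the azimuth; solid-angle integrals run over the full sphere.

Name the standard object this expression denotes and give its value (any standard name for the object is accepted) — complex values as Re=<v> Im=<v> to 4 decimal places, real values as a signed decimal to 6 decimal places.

Wigner D-matrix element, Re=0.0155 Im=0.0315

This is a Wigner D-matrix element — the rotation-matrix element ⟨l m'| R(α,β,γ) |l m⟩ in the angular-momentum basis.
First d^3_{3,-1}(β=0.6449), then the phase factors e^{-i(3)α} and e^{-i(-1)γ}:
With c≡cos(β/2)=0.948462 and s≡sin(β/2)=0.316891, N=[720·1·2·24]^{1/2}=185.903201
Admissible k: 0..0 (factorial args all ≥0)
  k=0: (−1)^4·185.9032/(48)·0.9485^2·0.3169^4 = +0.035134
d^3_{3,-1}(0.6449) = +0.035134
D = (-0.978214+0.207601i)·(+0.035134)·(-0.245940-0.969285i) = +0.015522+0.031519i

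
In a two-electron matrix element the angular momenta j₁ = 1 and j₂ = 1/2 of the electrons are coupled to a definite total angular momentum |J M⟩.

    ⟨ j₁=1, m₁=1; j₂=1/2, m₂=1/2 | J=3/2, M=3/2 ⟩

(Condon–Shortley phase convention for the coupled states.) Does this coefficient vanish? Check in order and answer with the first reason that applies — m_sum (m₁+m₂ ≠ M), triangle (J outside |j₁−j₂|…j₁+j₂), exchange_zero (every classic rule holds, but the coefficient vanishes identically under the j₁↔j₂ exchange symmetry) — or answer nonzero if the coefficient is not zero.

nonzero

m-sum: m₁+m₂ = 1+1/2 = 3/2, M = 3/2  ✓
triangle: |j₁−j₂| = 1/2 ≤ J = 3/2 ≤ j₁+j₂ = 3/2  ✓
exchange: j₁≠j₂ or m₁≠m₂ — the exchange symmetry imposes no constraint here
value check: CG = +1 = +1.000000 ≠ 0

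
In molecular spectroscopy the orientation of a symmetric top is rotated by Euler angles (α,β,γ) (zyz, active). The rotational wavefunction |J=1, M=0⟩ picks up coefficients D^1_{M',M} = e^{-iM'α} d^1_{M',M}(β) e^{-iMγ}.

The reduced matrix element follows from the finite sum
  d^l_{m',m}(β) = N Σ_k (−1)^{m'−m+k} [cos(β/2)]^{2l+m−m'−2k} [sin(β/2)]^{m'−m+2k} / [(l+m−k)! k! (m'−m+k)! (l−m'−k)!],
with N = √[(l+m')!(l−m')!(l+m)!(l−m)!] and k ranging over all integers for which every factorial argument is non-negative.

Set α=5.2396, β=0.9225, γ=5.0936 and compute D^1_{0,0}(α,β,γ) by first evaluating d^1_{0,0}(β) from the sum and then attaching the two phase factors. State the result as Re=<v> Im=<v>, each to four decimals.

Re=0.6038 Im=0.0000

First d^1_{0,0}(β=0.9225), then the phase factors e^{-i(0)α} and e^{-i(0)γ}:
Half-angle: c=0.895497, s=0.445068. N=√(1·1·1·1)=1.000000
k∈{0,1} keeps every argument non-negative
  k=0: (−1)^0·1.0000/(1)·0.8955^2·0.4451^0 = +0.801915
  k=1: (−1)^1·1.0000/(1)·0.8955^0·0.4451^2 = -0.198085
d^1_{0,0}(0.9225) = +0.801915 -0.198085 = +0.603829
Phases: e^{-i·(0)·5.2396}=+1.000000+0.000000i, e^{-i·(0)·5.0936}=+1.000000+0.000000i ⇒ D=+0.603829+0.000000i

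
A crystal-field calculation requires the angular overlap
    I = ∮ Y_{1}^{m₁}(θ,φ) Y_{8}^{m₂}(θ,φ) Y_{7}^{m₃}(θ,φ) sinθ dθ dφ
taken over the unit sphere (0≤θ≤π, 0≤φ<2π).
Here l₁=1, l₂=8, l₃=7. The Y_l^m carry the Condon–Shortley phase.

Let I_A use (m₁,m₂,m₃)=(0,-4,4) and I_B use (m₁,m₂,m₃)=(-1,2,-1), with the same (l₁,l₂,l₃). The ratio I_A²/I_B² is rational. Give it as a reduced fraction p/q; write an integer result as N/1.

16/15

Same 1,8,7: normalisation and zero-m 3j drop out of the ratio.
A: Δ: 2! 0! 14! / 17! → 1/2040; sum: t=1:−1/239500800 = -1/239500800; 3j²(1 8 7; 0 -4 4) = Δ·Π!·Σ² = 2/85  (sign +1)
B: Δ: 2! 0! 14! / 17! → 1/2040; sum: t=2:+1/58060800 = 1/58060800; 3j²(1 8 7; -1 2 -1) = Δ·Π!·Σ² = 3/136  (sign +1)
I_A²/I_B² = (2/85)/(3/136) = 16/15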